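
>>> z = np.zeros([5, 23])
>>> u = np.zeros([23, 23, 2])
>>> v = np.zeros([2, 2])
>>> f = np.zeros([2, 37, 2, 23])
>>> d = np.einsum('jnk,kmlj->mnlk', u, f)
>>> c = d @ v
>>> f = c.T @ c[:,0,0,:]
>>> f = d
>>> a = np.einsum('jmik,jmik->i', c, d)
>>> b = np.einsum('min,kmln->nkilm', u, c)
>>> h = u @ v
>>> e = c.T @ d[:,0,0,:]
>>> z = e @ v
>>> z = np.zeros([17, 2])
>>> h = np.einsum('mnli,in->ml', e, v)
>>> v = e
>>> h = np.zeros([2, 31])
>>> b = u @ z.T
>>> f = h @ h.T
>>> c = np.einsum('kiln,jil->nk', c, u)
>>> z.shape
(17, 2)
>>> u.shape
(23, 23, 2)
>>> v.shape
(2, 2, 23, 2)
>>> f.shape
(2, 2)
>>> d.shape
(37, 23, 2, 2)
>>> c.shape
(2, 37)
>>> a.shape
(2,)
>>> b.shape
(23, 23, 17)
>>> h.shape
(2, 31)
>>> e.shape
(2, 2, 23, 2)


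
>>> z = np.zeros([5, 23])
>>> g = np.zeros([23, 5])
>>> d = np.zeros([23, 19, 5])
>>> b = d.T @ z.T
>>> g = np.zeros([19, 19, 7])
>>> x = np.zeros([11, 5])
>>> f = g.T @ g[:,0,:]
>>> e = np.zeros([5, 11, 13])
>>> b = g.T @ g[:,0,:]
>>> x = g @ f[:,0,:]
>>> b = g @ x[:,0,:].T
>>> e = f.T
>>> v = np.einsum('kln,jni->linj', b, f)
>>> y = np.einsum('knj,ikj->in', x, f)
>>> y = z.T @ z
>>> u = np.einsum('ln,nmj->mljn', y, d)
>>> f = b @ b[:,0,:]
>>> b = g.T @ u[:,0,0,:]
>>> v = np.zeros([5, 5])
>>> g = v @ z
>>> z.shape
(5, 23)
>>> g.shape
(5, 23)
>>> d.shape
(23, 19, 5)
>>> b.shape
(7, 19, 23)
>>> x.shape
(19, 19, 7)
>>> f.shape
(19, 19, 19)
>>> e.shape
(7, 19, 7)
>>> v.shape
(5, 5)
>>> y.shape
(23, 23)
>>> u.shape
(19, 23, 5, 23)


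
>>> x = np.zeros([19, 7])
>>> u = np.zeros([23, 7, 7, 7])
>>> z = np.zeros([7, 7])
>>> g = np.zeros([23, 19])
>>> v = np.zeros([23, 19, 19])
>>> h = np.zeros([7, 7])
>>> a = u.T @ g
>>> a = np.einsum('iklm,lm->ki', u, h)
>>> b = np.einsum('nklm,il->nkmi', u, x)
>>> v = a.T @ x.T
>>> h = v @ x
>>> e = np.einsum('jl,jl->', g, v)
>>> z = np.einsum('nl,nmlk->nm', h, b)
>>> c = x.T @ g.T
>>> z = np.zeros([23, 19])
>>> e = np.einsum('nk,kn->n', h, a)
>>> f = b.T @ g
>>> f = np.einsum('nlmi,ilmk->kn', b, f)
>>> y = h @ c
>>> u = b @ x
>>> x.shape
(19, 7)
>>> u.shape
(23, 7, 7, 7)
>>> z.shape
(23, 19)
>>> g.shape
(23, 19)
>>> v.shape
(23, 19)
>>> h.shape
(23, 7)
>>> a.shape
(7, 23)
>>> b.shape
(23, 7, 7, 19)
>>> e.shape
(23,)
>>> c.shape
(7, 23)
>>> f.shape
(19, 23)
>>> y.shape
(23, 23)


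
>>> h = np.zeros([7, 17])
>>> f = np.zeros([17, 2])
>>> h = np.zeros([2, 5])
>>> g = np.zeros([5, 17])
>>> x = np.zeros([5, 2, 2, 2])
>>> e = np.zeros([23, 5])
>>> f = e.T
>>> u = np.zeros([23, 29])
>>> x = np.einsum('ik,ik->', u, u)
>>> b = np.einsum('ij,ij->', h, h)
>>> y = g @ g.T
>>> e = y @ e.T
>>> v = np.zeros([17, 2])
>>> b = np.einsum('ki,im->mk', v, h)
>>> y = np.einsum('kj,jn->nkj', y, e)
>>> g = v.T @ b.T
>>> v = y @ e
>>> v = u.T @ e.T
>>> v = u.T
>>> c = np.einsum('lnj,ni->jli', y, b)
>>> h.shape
(2, 5)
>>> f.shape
(5, 23)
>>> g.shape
(2, 5)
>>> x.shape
()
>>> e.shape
(5, 23)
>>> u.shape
(23, 29)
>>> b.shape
(5, 17)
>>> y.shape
(23, 5, 5)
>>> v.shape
(29, 23)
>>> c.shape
(5, 23, 17)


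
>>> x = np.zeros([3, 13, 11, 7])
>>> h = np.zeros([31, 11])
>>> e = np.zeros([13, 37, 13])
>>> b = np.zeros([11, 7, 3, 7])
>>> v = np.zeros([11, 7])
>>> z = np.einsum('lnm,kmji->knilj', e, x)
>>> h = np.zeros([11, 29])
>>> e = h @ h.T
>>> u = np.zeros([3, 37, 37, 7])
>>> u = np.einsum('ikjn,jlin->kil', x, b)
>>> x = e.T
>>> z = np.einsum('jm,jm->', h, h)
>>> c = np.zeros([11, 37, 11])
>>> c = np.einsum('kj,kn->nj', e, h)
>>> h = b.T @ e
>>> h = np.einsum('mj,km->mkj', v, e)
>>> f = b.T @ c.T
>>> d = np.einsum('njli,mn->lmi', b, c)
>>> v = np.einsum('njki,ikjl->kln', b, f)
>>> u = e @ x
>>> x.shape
(11, 11)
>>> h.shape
(11, 11, 7)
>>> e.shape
(11, 11)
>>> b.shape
(11, 7, 3, 7)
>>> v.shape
(3, 29, 11)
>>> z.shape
()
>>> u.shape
(11, 11)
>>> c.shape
(29, 11)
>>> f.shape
(7, 3, 7, 29)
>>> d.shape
(3, 29, 7)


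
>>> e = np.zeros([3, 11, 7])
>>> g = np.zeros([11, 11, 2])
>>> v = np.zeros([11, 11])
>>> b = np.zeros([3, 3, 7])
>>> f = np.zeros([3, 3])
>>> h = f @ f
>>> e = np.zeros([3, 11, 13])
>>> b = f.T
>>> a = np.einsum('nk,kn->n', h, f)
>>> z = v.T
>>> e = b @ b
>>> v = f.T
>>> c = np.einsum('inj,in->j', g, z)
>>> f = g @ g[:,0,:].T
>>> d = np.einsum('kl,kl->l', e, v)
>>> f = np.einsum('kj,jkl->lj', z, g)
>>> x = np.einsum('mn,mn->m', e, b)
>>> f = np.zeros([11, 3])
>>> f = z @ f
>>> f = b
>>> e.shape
(3, 3)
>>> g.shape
(11, 11, 2)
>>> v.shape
(3, 3)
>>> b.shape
(3, 3)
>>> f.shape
(3, 3)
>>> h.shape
(3, 3)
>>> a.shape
(3,)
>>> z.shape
(11, 11)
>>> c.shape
(2,)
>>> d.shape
(3,)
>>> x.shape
(3,)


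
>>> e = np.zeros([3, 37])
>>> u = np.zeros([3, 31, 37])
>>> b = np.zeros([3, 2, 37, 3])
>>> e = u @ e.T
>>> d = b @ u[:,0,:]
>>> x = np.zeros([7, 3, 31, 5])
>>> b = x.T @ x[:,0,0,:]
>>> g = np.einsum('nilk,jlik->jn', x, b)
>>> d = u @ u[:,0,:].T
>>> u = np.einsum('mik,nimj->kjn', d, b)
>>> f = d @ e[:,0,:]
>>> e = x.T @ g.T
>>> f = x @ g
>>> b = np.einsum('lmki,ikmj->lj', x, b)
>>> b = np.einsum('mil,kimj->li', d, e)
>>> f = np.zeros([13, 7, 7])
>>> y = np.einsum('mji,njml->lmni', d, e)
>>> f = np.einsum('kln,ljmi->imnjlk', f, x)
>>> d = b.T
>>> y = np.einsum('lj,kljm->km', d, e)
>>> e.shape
(5, 31, 3, 5)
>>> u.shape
(3, 5, 5)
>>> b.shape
(3, 31)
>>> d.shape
(31, 3)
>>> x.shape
(7, 3, 31, 5)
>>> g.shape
(5, 7)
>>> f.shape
(5, 31, 7, 3, 7, 13)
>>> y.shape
(5, 5)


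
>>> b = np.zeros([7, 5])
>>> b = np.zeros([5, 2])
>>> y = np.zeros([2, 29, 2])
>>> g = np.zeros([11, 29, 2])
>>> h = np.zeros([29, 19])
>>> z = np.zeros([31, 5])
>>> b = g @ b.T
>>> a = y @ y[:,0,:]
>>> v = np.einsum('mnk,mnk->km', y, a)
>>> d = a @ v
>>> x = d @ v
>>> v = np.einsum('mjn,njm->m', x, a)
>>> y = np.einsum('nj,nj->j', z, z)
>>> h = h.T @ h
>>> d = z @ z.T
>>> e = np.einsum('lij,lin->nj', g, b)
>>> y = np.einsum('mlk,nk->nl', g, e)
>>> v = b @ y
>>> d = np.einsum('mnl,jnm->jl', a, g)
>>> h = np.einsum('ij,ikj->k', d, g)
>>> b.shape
(11, 29, 5)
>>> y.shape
(5, 29)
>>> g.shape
(11, 29, 2)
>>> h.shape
(29,)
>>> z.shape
(31, 5)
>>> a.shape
(2, 29, 2)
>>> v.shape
(11, 29, 29)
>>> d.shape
(11, 2)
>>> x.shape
(2, 29, 2)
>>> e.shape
(5, 2)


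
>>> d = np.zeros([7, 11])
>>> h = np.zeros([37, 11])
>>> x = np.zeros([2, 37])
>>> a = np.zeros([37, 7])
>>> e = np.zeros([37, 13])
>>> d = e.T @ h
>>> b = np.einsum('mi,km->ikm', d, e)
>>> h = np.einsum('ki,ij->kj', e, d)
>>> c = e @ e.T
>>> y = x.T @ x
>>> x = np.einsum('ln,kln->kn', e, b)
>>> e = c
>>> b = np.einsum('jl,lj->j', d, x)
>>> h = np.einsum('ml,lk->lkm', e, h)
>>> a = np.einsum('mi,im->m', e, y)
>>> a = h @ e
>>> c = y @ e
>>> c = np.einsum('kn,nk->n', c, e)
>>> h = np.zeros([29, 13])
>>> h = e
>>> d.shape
(13, 11)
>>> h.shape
(37, 37)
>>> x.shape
(11, 13)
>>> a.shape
(37, 11, 37)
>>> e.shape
(37, 37)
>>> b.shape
(13,)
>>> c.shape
(37,)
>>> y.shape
(37, 37)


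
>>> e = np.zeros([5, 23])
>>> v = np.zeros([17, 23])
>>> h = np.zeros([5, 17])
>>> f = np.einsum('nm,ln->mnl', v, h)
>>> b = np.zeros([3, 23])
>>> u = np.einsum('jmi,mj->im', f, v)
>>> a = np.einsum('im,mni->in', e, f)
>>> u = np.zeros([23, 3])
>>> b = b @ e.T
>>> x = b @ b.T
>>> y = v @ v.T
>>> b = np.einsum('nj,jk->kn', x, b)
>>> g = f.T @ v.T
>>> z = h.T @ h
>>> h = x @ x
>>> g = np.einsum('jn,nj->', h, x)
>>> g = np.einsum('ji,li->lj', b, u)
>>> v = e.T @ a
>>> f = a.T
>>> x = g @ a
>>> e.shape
(5, 23)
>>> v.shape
(23, 17)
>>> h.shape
(3, 3)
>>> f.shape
(17, 5)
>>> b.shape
(5, 3)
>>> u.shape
(23, 3)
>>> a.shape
(5, 17)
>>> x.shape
(23, 17)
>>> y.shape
(17, 17)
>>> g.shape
(23, 5)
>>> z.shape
(17, 17)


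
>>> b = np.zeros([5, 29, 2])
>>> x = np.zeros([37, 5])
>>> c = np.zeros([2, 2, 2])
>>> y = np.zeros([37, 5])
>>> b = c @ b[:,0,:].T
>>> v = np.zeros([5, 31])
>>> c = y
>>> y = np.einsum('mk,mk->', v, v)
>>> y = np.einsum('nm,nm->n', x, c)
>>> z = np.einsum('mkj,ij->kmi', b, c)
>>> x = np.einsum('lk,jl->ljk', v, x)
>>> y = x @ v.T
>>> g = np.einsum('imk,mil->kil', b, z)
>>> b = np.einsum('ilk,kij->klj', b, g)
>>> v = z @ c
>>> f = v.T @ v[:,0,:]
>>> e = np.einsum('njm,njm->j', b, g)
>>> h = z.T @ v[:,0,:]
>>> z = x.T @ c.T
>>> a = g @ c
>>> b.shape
(5, 2, 37)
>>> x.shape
(5, 37, 31)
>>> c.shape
(37, 5)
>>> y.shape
(5, 37, 5)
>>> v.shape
(2, 2, 5)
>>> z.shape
(31, 37, 37)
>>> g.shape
(5, 2, 37)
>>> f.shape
(5, 2, 5)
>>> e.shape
(2,)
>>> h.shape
(37, 2, 5)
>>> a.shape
(5, 2, 5)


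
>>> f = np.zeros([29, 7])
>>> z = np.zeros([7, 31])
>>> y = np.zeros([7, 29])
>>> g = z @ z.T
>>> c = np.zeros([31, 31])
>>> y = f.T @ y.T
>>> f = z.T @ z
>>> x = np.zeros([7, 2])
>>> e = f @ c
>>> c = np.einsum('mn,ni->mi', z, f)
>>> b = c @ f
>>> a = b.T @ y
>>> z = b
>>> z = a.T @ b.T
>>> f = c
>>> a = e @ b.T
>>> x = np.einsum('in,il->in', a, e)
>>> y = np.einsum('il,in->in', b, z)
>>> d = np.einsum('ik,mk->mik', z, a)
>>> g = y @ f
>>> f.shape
(7, 31)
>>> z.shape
(7, 7)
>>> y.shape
(7, 7)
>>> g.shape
(7, 31)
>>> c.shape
(7, 31)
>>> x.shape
(31, 7)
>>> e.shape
(31, 31)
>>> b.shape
(7, 31)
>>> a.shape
(31, 7)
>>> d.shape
(31, 7, 7)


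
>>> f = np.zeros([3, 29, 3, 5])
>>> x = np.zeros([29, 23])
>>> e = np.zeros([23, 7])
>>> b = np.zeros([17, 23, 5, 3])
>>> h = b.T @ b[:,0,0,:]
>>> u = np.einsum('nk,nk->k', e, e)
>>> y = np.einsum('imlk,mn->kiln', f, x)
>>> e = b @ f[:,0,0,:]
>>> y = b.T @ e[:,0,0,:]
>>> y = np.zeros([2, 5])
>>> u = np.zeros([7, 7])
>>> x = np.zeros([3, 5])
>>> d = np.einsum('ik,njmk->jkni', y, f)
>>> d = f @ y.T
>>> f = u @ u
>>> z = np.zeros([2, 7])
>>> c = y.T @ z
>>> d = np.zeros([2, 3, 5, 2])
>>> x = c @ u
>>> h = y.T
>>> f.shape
(7, 7)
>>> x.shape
(5, 7)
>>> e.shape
(17, 23, 5, 5)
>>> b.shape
(17, 23, 5, 3)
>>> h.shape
(5, 2)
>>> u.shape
(7, 7)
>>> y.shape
(2, 5)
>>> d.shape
(2, 3, 5, 2)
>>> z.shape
(2, 7)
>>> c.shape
(5, 7)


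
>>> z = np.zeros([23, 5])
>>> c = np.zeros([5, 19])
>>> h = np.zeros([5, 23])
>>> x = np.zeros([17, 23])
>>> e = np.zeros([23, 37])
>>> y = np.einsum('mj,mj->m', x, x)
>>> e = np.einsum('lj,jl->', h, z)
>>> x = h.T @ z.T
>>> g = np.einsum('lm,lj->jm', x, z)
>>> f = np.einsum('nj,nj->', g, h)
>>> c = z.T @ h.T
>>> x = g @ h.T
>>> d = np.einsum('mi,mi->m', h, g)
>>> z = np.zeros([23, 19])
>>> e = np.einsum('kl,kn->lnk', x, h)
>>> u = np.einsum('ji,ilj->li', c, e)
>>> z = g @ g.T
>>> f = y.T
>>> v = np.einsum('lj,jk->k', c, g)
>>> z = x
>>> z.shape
(5, 5)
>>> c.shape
(5, 5)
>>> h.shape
(5, 23)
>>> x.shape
(5, 5)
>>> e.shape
(5, 23, 5)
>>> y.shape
(17,)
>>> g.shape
(5, 23)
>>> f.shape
(17,)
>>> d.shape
(5,)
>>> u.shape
(23, 5)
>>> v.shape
(23,)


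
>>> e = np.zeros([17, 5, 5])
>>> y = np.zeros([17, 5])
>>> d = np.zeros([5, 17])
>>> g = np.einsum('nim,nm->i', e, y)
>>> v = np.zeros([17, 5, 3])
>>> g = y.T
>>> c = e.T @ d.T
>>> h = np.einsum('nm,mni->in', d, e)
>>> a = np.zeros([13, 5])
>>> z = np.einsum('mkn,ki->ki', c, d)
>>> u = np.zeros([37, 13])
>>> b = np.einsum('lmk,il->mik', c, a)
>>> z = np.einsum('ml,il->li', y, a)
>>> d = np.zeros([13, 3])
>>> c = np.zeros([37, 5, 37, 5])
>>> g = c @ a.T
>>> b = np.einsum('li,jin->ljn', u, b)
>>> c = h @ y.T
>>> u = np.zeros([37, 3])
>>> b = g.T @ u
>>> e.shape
(17, 5, 5)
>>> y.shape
(17, 5)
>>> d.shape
(13, 3)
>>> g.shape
(37, 5, 37, 13)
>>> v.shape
(17, 5, 3)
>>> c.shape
(5, 17)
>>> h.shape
(5, 5)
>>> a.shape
(13, 5)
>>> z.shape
(5, 13)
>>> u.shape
(37, 3)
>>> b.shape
(13, 37, 5, 3)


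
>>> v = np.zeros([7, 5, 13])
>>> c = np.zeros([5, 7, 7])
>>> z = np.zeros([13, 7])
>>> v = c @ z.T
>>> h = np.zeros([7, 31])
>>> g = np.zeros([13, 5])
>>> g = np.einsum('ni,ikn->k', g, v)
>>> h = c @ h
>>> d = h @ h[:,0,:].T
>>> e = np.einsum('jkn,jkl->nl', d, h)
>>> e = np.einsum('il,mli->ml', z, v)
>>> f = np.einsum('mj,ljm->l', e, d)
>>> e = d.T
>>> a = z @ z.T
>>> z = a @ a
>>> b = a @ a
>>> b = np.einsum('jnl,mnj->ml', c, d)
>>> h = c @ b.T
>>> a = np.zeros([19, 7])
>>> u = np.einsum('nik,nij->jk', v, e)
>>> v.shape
(5, 7, 13)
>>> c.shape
(5, 7, 7)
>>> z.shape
(13, 13)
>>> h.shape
(5, 7, 5)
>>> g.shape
(7,)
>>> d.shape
(5, 7, 5)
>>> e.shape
(5, 7, 5)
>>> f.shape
(5,)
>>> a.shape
(19, 7)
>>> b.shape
(5, 7)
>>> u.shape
(5, 13)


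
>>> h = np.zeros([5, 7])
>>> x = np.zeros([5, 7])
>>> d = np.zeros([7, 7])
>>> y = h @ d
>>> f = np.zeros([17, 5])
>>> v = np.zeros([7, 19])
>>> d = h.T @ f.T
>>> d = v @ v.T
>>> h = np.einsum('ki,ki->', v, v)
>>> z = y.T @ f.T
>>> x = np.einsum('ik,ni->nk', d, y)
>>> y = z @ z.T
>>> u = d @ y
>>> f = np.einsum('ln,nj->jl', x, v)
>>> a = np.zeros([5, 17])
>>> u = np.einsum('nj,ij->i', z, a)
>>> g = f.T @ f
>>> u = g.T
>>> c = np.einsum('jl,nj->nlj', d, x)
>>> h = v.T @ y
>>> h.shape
(19, 7)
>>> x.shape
(5, 7)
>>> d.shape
(7, 7)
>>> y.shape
(7, 7)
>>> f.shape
(19, 5)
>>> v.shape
(7, 19)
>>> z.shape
(7, 17)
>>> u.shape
(5, 5)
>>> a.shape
(5, 17)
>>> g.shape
(5, 5)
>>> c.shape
(5, 7, 7)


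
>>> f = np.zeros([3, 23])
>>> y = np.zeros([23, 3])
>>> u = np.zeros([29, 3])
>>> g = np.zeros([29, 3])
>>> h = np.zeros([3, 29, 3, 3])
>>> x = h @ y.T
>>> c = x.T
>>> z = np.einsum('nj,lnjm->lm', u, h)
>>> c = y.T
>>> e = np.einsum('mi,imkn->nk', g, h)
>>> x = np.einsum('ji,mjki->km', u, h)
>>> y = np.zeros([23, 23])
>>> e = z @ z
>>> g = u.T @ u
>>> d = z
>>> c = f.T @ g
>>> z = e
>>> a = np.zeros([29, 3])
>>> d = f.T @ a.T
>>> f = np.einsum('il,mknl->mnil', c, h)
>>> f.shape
(3, 3, 23, 3)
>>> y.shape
(23, 23)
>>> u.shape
(29, 3)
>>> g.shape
(3, 3)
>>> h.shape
(3, 29, 3, 3)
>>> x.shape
(3, 3)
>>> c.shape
(23, 3)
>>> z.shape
(3, 3)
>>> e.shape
(3, 3)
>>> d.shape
(23, 29)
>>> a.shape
(29, 3)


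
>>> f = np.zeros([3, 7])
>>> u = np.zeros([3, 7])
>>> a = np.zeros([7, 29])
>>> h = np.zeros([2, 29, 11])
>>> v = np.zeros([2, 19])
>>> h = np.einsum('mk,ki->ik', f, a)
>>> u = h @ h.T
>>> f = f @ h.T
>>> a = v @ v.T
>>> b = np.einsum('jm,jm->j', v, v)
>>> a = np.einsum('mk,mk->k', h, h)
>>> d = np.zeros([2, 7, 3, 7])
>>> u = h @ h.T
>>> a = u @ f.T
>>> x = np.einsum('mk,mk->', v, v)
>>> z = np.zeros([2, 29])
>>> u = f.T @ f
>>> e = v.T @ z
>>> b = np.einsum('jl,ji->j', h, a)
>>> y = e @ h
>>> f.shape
(3, 29)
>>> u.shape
(29, 29)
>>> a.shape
(29, 3)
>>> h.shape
(29, 7)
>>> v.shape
(2, 19)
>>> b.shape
(29,)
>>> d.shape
(2, 7, 3, 7)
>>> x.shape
()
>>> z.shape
(2, 29)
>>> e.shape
(19, 29)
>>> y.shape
(19, 7)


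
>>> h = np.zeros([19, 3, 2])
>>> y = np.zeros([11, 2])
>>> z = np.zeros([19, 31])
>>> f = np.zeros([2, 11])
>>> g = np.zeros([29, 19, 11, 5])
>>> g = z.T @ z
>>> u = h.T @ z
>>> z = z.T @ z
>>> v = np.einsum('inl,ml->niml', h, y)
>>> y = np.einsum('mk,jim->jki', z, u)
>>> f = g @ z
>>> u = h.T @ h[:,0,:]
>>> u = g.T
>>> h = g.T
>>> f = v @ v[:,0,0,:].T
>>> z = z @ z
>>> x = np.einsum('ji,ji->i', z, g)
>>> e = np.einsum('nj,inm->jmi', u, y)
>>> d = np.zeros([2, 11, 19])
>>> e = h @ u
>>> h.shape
(31, 31)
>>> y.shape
(2, 31, 3)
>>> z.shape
(31, 31)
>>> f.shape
(3, 19, 11, 3)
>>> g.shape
(31, 31)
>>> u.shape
(31, 31)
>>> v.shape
(3, 19, 11, 2)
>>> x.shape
(31,)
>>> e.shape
(31, 31)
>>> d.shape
(2, 11, 19)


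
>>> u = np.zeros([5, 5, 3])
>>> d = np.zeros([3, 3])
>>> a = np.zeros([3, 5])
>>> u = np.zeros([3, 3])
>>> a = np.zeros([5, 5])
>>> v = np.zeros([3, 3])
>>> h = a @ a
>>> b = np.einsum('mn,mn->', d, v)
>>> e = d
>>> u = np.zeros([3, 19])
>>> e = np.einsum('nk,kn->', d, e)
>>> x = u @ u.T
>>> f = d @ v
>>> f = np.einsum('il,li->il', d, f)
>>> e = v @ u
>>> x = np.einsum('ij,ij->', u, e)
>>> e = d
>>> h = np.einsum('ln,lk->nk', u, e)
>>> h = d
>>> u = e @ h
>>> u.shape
(3, 3)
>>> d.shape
(3, 3)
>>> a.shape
(5, 5)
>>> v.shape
(3, 3)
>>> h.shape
(3, 3)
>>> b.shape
()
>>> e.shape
(3, 3)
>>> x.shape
()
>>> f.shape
(3, 3)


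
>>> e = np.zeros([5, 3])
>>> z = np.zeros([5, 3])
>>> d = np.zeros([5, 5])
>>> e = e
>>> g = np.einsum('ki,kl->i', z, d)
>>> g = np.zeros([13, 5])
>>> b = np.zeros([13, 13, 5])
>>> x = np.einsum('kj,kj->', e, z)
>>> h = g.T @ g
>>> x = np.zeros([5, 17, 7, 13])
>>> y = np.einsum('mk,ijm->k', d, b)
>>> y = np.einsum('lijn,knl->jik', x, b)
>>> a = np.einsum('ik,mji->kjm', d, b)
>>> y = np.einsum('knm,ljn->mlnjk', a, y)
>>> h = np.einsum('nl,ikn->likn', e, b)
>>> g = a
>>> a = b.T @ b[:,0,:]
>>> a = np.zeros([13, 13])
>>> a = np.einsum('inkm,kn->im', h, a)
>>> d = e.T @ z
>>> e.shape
(5, 3)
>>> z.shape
(5, 3)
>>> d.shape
(3, 3)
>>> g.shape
(5, 13, 13)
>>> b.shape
(13, 13, 5)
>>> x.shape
(5, 17, 7, 13)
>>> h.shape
(3, 13, 13, 5)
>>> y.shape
(13, 7, 13, 17, 5)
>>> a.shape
(3, 5)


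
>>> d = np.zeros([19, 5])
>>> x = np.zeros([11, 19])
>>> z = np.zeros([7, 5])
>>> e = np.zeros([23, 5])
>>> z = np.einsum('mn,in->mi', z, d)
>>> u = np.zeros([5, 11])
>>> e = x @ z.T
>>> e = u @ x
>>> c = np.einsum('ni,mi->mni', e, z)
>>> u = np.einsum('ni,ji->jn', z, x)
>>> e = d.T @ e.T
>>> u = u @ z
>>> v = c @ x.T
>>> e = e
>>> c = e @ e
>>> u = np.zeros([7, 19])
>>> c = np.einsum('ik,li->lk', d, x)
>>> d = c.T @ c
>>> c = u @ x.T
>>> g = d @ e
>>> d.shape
(5, 5)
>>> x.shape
(11, 19)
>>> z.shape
(7, 19)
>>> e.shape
(5, 5)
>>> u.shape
(7, 19)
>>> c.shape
(7, 11)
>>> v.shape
(7, 5, 11)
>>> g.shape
(5, 5)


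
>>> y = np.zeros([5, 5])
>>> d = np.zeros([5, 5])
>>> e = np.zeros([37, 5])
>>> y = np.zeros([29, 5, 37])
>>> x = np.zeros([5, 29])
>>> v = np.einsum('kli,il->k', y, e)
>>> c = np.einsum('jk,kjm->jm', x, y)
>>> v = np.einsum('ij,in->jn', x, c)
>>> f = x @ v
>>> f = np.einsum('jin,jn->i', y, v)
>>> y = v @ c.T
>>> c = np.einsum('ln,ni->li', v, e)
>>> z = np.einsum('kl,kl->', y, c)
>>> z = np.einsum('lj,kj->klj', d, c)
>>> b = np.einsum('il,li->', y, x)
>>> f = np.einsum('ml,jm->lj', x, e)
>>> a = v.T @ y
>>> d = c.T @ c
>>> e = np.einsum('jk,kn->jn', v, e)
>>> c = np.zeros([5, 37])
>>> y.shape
(29, 5)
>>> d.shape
(5, 5)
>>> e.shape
(29, 5)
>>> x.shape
(5, 29)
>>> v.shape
(29, 37)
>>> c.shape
(5, 37)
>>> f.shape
(29, 37)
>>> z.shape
(29, 5, 5)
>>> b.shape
()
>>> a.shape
(37, 5)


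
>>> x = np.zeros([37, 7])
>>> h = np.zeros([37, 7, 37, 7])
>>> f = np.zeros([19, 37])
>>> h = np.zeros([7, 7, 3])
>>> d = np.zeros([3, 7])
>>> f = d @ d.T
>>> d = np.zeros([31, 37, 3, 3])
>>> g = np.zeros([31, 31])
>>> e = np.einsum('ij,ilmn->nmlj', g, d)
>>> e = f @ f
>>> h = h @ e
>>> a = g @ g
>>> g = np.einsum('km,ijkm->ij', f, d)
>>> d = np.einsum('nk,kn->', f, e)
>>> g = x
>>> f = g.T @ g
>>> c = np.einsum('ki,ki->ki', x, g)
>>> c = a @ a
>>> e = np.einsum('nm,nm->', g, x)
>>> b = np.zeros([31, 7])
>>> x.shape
(37, 7)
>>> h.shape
(7, 7, 3)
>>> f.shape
(7, 7)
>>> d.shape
()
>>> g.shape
(37, 7)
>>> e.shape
()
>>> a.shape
(31, 31)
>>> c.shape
(31, 31)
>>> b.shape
(31, 7)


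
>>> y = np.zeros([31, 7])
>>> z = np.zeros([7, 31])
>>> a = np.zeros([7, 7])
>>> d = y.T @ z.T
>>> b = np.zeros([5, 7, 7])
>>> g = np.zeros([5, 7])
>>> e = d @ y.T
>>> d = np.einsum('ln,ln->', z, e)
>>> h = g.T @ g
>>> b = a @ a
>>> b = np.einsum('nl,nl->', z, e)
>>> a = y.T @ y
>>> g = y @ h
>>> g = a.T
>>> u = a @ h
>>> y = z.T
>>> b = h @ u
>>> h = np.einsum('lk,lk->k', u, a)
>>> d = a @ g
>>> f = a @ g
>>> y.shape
(31, 7)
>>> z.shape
(7, 31)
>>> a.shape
(7, 7)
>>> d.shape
(7, 7)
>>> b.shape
(7, 7)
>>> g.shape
(7, 7)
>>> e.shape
(7, 31)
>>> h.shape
(7,)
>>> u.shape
(7, 7)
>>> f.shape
(7, 7)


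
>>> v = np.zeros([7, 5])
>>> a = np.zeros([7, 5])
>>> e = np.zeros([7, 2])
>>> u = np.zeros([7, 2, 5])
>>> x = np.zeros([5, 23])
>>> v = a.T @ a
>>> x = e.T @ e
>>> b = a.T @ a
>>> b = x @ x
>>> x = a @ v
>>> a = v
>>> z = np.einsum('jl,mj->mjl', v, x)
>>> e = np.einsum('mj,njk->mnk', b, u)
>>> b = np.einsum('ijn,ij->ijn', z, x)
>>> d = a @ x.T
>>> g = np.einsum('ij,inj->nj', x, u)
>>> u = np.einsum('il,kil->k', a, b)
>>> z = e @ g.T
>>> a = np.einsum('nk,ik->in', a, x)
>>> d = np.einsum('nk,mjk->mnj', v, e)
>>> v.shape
(5, 5)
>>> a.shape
(7, 5)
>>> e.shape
(2, 7, 5)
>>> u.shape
(7,)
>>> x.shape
(7, 5)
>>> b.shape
(7, 5, 5)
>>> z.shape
(2, 7, 2)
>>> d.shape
(2, 5, 7)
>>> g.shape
(2, 5)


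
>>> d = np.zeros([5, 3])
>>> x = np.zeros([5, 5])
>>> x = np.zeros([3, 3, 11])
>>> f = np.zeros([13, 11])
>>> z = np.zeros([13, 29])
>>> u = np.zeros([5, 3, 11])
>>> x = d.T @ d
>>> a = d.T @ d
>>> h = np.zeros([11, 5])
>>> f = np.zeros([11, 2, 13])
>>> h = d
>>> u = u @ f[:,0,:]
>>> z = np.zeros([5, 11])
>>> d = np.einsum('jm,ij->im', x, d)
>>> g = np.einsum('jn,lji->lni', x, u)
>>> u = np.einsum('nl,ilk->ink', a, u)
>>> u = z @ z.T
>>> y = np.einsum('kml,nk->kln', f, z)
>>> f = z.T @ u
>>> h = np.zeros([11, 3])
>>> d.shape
(5, 3)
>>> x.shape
(3, 3)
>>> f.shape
(11, 5)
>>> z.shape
(5, 11)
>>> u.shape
(5, 5)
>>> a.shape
(3, 3)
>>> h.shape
(11, 3)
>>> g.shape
(5, 3, 13)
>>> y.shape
(11, 13, 5)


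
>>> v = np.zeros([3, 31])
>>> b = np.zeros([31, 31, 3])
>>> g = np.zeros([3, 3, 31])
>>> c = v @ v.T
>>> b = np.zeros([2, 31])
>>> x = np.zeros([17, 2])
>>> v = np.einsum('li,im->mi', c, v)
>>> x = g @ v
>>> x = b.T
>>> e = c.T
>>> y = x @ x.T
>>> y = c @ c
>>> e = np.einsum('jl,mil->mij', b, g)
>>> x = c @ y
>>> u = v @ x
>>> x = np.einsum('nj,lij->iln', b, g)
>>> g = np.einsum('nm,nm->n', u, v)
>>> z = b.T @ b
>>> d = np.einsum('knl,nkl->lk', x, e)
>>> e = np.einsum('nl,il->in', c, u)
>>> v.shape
(31, 3)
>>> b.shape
(2, 31)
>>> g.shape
(31,)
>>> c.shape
(3, 3)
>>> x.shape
(3, 3, 2)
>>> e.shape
(31, 3)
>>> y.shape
(3, 3)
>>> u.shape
(31, 3)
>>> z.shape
(31, 31)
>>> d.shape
(2, 3)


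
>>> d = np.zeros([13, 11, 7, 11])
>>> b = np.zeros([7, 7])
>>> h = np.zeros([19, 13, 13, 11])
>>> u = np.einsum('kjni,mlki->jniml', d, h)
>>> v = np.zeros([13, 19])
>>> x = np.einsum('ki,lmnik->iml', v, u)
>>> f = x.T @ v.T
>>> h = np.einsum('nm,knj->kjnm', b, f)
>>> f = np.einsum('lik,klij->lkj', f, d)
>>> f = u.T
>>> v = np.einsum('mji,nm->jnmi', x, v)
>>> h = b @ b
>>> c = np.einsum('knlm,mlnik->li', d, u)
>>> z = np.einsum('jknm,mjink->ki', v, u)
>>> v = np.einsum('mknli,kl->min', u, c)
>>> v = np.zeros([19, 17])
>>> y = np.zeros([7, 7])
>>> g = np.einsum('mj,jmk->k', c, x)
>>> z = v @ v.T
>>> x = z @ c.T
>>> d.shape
(13, 11, 7, 11)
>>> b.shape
(7, 7)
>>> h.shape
(7, 7)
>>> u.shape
(11, 7, 11, 19, 13)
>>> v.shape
(19, 17)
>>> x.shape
(19, 7)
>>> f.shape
(13, 19, 11, 7, 11)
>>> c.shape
(7, 19)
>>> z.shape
(19, 19)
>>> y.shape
(7, 7)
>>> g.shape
(11,)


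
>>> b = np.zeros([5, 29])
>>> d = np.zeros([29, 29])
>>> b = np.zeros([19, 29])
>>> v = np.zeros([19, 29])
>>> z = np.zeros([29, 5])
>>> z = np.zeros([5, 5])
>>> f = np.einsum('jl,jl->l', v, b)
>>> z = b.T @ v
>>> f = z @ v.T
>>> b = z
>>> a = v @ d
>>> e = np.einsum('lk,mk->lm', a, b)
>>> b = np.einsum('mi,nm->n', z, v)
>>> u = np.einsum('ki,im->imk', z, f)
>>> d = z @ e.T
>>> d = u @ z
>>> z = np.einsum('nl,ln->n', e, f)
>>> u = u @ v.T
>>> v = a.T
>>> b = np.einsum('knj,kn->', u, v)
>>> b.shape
()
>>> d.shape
(29, 19, 29)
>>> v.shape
(29, 19)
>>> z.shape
(19,)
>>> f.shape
(29, 19)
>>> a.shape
(19, 29)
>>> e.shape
(19, 29)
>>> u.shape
(29, 19, 19)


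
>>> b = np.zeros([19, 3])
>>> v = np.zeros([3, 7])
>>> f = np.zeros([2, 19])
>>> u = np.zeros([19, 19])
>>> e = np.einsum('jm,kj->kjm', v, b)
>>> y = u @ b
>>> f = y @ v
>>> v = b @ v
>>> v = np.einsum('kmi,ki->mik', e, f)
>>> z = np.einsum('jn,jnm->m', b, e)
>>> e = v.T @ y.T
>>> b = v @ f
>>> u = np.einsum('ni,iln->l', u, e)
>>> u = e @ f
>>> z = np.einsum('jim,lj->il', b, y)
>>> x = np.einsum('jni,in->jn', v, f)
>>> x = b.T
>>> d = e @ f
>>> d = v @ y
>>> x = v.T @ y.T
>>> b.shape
(3, 7, 7)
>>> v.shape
(3, 7, 19)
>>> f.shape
(19, 7)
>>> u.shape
(19, 7, 7)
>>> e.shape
(19, 7, 19)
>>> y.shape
(19, 3)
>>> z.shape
(7, 19)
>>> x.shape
(19, 7, 19)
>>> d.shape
(3, 7, 3)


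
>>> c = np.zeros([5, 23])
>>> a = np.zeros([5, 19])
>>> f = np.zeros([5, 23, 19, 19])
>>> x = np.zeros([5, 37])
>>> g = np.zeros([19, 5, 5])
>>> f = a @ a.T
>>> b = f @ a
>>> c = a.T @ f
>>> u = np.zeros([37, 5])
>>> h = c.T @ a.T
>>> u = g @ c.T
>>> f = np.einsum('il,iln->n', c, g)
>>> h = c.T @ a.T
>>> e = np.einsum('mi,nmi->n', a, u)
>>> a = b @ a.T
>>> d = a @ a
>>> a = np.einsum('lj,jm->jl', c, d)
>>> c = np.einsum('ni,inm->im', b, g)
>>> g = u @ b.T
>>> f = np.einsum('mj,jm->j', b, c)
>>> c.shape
(19, 5)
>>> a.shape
(5, 19)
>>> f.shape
(19,)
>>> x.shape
(5, 37)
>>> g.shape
(19, 5, 5)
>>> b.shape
(5, 19)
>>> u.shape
(19, 5, 19)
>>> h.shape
(5, 5)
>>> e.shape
(19,)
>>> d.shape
(5, 5)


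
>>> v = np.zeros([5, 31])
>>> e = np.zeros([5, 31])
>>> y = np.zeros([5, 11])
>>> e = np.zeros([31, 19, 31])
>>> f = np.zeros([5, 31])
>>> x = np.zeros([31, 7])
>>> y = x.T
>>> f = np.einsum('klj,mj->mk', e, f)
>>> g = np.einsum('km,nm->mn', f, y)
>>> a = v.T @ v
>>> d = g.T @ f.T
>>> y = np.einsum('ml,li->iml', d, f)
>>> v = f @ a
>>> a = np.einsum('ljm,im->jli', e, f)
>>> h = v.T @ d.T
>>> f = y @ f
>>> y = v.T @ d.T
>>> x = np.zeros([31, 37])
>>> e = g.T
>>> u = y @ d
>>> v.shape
(5, 31)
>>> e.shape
(7, 31)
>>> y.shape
(31, 7)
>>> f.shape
(31, 7, 31)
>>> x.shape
(31, 37)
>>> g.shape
(31, 7)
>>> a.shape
(19, 31, 5)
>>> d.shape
(7, 5)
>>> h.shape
(31, 7)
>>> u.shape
(31, 5)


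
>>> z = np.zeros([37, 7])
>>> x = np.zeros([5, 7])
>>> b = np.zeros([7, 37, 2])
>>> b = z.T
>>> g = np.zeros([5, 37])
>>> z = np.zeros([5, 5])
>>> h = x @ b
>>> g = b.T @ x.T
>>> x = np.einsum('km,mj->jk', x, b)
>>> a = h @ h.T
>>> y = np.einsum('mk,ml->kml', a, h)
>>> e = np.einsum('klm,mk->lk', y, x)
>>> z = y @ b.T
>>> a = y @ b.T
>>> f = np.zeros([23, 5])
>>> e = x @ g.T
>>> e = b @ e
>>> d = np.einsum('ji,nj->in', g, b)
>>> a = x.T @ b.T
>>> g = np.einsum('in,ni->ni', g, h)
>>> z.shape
(5, 5, 7)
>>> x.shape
(37, 5)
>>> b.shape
(7, 37)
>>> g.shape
(5, 37)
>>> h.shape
(5, 37)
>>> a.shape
(5, 7)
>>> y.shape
(5, 5, 37)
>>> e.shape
(7, 37)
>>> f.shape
(23, 5)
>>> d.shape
(5, 7)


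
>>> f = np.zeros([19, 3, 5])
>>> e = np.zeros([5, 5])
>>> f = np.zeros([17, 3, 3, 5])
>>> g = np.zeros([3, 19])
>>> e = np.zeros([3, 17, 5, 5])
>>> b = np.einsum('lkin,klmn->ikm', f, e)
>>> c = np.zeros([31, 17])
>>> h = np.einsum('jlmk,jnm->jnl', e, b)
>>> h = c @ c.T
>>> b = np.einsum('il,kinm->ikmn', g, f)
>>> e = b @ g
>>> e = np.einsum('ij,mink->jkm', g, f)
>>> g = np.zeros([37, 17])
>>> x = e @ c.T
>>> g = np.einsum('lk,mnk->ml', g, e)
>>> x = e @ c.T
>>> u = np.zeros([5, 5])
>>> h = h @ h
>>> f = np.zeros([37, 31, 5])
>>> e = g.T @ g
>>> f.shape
(37, 31, 5)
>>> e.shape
(37, 37)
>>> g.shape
(19, 37)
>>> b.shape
(3, 17, 5, 3)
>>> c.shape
(31, 17)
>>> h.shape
(31, 31)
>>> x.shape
(19, 5, 31)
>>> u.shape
(5, 5)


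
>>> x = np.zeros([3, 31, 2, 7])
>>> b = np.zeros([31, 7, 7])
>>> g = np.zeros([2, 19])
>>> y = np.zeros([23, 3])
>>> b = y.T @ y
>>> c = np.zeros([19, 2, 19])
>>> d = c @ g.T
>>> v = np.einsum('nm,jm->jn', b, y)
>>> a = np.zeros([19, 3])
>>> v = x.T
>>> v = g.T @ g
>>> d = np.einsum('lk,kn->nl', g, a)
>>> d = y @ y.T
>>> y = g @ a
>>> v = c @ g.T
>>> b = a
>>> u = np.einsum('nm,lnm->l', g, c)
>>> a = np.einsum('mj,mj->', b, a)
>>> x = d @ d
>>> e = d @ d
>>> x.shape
(23, 23)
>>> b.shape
(19, 3)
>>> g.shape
(2, 19)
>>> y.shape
(2, 3)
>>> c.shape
(19, 2, 19)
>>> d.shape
(23, 23)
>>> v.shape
(19, 2, 2)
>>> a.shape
()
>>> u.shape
(19,)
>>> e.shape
(23, 23)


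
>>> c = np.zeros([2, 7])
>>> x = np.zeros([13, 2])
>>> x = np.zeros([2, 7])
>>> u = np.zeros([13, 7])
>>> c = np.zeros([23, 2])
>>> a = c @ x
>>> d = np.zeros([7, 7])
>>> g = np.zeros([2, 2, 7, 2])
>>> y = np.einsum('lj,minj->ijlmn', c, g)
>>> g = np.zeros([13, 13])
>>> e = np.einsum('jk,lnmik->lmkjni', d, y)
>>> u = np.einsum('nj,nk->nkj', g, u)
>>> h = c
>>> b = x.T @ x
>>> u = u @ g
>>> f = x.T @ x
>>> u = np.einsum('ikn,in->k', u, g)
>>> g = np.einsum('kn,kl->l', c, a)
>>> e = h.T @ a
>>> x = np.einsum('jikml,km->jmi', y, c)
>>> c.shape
(23, 2)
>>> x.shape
(2, 2, 2)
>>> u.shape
(7,)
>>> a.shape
(23, 7)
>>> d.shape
(7, 7)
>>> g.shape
(7,)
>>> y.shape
(2, 2, 23, 2, 7)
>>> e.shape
(2, 7)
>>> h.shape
(23, 2)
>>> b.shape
(7, 7)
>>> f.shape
(7, 7)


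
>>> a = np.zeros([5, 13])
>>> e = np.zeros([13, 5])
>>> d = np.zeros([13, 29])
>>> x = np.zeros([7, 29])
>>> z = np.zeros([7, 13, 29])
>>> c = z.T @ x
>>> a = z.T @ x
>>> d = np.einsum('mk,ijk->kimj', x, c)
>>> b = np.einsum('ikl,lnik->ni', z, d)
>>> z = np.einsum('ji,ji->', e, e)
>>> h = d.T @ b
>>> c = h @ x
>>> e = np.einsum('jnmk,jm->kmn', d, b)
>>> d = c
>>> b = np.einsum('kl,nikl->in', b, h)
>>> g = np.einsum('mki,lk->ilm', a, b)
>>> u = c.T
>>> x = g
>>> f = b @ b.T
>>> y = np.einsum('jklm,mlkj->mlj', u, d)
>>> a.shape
(29, 13, 29)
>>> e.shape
(13, 7, 29)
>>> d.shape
(13, 7, 29, 29)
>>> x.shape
(29, 7, 29)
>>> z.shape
()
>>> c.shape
(13, 7, 29, 29)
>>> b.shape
(7, 13)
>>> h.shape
(13, 7, 29, 7)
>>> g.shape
(29, 7, 29)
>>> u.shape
(29, 29, 7, 13)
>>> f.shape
(7, 7)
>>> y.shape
(13, 7, 29)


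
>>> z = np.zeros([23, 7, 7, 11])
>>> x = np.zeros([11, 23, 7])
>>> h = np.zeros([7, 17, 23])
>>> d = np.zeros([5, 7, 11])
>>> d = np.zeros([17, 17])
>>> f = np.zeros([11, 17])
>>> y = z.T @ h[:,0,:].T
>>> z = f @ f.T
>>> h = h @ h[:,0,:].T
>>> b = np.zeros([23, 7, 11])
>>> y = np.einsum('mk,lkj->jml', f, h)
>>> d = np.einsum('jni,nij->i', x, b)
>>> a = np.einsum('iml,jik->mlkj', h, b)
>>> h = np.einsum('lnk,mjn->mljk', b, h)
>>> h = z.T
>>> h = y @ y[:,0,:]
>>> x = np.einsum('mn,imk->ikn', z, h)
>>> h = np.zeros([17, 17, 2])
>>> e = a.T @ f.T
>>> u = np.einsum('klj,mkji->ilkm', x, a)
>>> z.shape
(11, 11)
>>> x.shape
(7, 7, 11)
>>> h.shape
(17, 17, 2)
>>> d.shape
(7,)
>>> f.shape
(11, 17)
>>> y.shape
(7, 11, 7)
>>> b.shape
(23, 7, 11)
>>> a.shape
(17, 7, 11, 23)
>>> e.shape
(23, 11, 7, 11)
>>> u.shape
(23, 7, 7, 17)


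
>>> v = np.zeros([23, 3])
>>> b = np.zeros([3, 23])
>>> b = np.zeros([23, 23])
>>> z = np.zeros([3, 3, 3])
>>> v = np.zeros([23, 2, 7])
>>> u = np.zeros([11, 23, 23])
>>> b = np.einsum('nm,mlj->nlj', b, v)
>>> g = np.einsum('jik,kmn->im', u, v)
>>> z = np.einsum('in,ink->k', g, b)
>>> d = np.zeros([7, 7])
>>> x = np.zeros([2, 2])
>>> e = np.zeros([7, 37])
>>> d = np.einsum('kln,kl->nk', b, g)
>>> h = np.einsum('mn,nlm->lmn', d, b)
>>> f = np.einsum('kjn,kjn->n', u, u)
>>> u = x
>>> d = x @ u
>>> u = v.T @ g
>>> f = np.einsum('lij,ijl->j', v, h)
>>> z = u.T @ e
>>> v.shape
(23, 2, 7)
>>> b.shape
(23, 2, 7)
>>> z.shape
(2, 2, 37)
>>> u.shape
(7, 2, 2)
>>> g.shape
(23, 2)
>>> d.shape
(2, 2)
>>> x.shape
(2, 2)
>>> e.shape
(7, 37)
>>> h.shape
(2, 7, 23)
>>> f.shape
(7,)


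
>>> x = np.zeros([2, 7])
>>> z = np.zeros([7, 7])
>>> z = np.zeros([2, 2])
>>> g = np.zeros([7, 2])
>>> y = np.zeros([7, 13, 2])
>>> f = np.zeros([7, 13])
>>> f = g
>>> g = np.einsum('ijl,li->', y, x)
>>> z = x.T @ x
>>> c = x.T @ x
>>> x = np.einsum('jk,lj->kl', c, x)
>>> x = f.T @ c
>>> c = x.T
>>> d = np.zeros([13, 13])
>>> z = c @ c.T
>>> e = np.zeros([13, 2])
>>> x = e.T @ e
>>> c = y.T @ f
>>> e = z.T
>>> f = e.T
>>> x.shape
(2, 2)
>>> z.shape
(7, 7)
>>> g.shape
()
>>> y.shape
(7, 13, 2)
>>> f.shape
(7, 7)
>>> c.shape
(2, 13, 2)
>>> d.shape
(13, 13)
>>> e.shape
(7, 7)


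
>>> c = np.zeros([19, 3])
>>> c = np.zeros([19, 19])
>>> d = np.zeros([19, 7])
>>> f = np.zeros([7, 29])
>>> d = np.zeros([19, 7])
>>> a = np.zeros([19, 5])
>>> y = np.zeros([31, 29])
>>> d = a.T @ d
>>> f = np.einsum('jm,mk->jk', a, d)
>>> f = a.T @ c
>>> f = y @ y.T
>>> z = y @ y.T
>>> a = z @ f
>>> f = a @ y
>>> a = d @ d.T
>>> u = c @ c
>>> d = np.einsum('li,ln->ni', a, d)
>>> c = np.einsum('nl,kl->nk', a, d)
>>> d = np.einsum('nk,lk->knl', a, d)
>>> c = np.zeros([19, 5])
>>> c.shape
(19, 5)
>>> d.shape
(5, 5, 7)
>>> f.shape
(31, 29)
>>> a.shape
(5, 5)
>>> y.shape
(31, 29)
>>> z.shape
(31, 31)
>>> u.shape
(19, 19)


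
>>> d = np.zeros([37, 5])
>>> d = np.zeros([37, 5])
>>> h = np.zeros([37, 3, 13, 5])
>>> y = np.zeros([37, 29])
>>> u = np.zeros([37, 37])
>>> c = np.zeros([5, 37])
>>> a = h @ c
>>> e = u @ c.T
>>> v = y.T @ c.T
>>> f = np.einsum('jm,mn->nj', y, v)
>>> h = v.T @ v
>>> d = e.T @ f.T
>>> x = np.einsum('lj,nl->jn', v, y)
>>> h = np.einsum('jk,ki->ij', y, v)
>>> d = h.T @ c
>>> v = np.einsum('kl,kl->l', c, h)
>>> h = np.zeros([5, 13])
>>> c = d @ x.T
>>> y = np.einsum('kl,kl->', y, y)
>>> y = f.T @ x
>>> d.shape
(37, 37)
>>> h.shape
(5, 13)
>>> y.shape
(37, 37)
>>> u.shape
(37, 37)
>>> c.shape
(37, 5)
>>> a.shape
(37, 3, 13, 37)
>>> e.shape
(37, 5)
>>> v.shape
(37,)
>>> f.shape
(5, 37)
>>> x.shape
(5, 37)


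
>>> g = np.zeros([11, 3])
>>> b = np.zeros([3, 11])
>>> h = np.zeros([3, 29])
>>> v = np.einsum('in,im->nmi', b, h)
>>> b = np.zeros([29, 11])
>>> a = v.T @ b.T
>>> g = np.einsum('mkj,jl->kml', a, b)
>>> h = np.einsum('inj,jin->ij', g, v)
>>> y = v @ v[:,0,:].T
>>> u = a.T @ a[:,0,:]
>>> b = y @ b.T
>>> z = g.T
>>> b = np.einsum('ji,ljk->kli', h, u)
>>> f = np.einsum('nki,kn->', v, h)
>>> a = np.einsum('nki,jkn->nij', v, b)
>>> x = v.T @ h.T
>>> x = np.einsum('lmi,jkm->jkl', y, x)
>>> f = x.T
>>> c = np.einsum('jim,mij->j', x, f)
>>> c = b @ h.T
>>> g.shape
(29, 3, 11)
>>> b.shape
(29, 29, 11)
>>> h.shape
(29, 11)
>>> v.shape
(11, 29, 3)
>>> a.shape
(11, 3, 29)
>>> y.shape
(11, 29, 11)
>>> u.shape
(29, 29, 29)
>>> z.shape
(11, 3, 29)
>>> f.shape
(11, 29, 3)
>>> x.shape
(3, 29, 11)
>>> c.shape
(29, 29, 29)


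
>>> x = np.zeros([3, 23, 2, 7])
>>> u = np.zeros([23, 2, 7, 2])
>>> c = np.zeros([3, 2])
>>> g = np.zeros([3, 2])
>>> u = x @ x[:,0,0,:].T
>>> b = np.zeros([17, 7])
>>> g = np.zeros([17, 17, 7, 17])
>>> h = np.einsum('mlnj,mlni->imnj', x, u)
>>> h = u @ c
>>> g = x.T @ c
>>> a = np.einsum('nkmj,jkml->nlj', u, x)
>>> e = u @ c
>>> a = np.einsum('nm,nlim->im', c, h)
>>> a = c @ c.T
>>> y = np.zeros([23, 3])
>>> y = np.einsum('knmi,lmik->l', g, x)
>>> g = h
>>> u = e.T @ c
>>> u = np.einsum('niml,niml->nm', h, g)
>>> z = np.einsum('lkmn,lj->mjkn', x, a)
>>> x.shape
(3, 23, 2, 7)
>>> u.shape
(3, 2)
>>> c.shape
(3, 2)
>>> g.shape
(3, 23, 2, 2)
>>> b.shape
(17, 7)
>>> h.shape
(3, 23, 2, 2)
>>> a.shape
(3, 3)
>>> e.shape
(3, 23, 2, 2)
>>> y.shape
(3,)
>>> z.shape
(2, 3, 23, 7)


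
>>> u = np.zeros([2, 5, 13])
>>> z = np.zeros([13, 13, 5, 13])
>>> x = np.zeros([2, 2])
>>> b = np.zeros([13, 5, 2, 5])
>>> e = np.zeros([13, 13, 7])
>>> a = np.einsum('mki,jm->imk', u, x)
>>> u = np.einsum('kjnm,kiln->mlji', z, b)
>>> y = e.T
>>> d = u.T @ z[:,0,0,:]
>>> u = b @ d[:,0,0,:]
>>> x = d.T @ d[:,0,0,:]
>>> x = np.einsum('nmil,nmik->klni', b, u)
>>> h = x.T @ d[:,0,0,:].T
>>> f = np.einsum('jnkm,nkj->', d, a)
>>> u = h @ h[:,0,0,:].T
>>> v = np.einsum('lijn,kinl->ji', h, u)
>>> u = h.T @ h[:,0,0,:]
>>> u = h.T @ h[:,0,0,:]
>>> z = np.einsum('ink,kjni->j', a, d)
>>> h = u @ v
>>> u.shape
(5, 5, 13, 5)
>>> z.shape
(13,)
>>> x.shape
(13, 5, 13, 2)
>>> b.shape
(13, 5, 2, 5)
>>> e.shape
(13, 13, 7)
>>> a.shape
(13, 2, 5)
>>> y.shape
(7, 13, 13)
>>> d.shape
(5, 13, 2, 13)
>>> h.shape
(5, 5, 13, 13)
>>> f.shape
()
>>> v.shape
(5, 13)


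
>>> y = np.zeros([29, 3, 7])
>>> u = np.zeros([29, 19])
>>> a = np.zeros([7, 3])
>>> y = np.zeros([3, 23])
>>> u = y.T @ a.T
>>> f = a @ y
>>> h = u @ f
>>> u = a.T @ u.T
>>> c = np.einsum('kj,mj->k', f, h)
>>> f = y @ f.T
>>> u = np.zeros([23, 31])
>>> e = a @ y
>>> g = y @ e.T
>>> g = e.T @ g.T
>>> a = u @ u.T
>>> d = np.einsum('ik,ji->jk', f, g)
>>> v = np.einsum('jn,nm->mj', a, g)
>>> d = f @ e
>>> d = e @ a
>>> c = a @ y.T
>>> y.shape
(3, 23)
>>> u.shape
(23, 31)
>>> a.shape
(23, 23)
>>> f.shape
(3, 7)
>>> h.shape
(23, 23)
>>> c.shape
(23, 3)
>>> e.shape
(7, 23)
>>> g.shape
(23, 3)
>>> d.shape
(7, 23)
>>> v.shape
(3, 23)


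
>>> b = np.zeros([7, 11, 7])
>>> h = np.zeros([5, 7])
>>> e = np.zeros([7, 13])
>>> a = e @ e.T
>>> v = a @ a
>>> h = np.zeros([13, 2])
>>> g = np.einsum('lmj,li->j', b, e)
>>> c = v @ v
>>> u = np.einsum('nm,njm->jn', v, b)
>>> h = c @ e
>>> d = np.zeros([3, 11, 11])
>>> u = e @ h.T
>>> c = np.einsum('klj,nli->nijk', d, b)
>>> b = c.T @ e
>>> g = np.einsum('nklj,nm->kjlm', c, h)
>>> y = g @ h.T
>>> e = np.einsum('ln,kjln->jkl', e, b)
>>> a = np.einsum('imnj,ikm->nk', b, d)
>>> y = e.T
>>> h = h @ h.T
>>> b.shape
(3, 11, 7, 13)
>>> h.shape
(7, 7)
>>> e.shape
(11, 3, 7)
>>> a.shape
(7, 11)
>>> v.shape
(7, 7)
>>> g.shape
(7, 3, 11, 13)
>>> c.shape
(7, 7, 11, 3)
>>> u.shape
(7, 7)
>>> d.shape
(3, 11, 11)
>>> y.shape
(7, 3, 11)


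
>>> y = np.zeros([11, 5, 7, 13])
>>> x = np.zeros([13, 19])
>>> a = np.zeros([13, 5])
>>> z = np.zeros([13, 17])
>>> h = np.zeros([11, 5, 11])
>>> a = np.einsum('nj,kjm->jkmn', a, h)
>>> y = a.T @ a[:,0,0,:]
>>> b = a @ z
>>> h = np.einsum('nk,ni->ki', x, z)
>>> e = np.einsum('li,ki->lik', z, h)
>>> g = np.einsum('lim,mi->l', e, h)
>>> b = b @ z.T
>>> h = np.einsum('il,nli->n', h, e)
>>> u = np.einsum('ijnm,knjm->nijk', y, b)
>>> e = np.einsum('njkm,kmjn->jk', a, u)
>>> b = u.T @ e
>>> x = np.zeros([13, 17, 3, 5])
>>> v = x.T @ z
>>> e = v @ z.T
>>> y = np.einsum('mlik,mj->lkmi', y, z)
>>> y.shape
(11, 13, 13, 11)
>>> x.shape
(13, 17, 3, 5)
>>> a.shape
(5, 11, 11, 13)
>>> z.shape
(13, 17)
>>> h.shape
(13,)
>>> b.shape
(5, 11, 13, 11)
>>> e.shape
(5, 3, 17, 13)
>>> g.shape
(13,)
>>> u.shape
(11, 13, 11, 5)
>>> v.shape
(5, 3, 17, 17)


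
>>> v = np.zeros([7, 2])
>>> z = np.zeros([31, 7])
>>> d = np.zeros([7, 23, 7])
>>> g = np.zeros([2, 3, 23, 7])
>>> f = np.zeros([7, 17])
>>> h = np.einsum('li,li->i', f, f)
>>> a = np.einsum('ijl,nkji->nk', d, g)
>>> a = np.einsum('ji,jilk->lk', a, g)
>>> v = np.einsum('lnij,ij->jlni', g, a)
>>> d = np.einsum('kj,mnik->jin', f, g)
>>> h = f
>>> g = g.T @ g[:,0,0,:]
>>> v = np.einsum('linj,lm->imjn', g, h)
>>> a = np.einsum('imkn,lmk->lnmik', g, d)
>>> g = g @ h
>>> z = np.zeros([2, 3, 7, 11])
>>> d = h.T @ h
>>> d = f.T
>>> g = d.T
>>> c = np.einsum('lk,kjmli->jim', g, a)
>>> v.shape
(23, 17, 7, 3)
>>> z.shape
(2, 3, 7, 11)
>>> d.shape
(17, 7)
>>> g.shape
(7, 17)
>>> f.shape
(7, 17)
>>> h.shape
(7, 17)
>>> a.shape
(17, 7, 23, 7, 3)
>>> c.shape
(7, 3, 23)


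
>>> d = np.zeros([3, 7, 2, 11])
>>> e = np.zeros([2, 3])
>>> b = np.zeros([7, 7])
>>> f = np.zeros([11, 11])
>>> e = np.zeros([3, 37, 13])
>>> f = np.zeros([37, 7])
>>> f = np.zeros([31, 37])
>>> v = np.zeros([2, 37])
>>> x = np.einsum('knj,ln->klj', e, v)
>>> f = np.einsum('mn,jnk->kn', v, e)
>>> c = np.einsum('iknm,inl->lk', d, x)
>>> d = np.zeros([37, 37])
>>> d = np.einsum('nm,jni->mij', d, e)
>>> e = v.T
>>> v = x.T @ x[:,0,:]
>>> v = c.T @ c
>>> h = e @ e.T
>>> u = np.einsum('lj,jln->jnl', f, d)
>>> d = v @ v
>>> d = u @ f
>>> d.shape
(37, 3, 37)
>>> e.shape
(37, 2)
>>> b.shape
(7, 7)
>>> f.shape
(13, 37)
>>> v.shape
(7, 7)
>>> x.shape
(3, 2, 13)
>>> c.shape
(13, 7)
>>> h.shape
(37, 37)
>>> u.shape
(37, 3, 13)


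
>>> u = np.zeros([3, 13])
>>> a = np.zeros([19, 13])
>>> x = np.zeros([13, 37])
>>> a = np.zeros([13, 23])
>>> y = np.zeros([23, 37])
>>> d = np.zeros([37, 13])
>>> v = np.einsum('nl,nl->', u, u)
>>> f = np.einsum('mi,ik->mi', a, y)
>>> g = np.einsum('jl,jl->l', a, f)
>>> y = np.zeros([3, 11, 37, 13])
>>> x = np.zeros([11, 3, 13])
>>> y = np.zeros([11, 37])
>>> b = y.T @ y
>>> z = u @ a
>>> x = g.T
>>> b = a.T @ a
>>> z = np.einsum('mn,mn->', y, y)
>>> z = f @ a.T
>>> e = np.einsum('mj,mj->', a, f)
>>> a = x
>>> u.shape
(3, 13)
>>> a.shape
(23,)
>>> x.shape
(23,)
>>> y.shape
(11, 37)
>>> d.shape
(37, 13)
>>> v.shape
()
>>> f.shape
(13, 23)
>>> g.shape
(23,)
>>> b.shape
(23, 23)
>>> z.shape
(13, 13)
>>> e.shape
()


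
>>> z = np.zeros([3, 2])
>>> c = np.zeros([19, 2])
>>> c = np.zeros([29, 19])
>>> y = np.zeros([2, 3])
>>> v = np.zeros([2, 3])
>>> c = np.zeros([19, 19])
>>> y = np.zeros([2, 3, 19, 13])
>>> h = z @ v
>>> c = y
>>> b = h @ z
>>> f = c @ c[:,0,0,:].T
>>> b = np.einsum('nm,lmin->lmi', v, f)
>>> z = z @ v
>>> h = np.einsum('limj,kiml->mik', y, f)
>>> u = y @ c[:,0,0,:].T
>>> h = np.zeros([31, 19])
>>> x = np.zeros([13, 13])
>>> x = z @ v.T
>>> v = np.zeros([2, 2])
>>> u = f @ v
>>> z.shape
(3, 3)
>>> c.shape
(2, 3, 19, 13)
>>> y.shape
(2, 3, 19, 13)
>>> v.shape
(2, 2)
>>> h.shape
(31, 19)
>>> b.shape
(2, 3, 19)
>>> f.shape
(2, 3, 19, 2)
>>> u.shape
(2, 3, 19, 2)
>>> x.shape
(3, 2)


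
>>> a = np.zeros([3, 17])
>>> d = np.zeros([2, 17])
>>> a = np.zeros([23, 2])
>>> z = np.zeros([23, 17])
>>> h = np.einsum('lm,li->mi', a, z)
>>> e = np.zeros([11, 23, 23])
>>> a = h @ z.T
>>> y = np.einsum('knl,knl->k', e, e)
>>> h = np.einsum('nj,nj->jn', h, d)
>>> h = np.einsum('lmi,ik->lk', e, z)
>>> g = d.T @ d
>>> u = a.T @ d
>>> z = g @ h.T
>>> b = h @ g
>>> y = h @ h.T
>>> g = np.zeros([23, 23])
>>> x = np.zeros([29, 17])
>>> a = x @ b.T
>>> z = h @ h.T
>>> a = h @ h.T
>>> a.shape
(11, 11)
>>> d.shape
(2, 17)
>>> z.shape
(11, 11)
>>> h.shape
(11, 17)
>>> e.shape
(11, 23, 23)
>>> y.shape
(11, 11)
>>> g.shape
(23, 23)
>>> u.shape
(23, 17)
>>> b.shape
(11, 17)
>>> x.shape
(29, 17)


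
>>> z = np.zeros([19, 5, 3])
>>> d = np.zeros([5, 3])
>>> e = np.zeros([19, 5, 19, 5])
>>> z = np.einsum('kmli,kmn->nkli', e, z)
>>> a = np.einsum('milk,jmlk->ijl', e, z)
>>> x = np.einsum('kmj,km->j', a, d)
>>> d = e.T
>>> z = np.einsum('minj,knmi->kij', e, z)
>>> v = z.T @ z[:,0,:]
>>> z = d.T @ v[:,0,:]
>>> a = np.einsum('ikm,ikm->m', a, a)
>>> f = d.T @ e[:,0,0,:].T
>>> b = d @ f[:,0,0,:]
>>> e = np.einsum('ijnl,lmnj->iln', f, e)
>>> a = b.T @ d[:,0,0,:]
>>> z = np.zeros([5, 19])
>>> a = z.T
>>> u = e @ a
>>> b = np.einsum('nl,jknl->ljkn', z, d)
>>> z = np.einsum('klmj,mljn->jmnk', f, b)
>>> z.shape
(19, 19, 5, 19)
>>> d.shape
(5, 19, 5, 19)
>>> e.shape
(19, 19, 19)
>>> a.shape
(19, 5)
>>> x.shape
(19,)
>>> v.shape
(5, 5, 5)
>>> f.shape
(19, 5, 19, 19)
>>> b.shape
(19, 5, 19, 5)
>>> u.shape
(19, 19, 5)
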